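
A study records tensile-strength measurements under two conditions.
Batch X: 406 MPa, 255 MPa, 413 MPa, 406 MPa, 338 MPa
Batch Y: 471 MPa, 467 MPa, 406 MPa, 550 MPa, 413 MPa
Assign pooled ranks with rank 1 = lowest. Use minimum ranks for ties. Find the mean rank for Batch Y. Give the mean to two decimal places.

Sorted (ascending): 255, 338, 406, 406, 406, 413, 413, 467, 471, 550
The 3 values of 406 occupy positions 3–5 → each gets rank 3.
The 2 values of 413 occupy positions 6–7 → each gets rank 6.
Batch Y values → pooled ranks: 471→9, 467→8, 406→3, 550→10, 413→6
Mean rank = (9 + 8 + 3 + 10 + 6) / 5 = 7.20

7.20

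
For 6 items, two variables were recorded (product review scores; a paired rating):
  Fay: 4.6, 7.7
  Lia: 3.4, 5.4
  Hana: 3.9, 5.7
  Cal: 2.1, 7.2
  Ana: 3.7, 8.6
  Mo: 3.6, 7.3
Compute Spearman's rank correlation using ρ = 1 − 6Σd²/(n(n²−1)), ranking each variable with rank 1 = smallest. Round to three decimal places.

0.429

Ranks of variable 1: 6, 2, 5, 1, 4, 3
Ranks of variable 2: 5, 1, 2, 3, 6, 4
d = r₁ − r₂: 1, 1, 3, -2, -2, -1
d²: 1, 1, 9, 4, 4, 1; Σd² = 20
ρ = 1 − 6·20/(6·35) = 1 − 120/210 = 0.429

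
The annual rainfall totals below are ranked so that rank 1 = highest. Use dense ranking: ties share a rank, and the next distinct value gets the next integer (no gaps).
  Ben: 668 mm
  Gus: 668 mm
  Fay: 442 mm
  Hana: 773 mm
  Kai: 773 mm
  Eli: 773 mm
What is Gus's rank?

Sorted (descending): 773, 773, 773, 668, 668, 442
The 3 values of 773 share dense rank 1.
The 2 values of 668 share dense rank 2.
Remaining distinct values take the next consecutive integers.
Gus has value 668 mm → rank 2.

2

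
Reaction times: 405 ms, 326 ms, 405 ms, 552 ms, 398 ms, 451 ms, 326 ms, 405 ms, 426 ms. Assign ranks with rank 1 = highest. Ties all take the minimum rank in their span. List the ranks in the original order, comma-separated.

4, 8, 4, 1, 7, 2, 8, 4, 3

Sorted (descending): 552, 451, 426, 405, 405, 405, 398, 326, 326
The 3 values of 405 occupy positions 4–6 → each gets rank 4.
The 2 values of 326 occupy positions 8–9 → each gets rank 8.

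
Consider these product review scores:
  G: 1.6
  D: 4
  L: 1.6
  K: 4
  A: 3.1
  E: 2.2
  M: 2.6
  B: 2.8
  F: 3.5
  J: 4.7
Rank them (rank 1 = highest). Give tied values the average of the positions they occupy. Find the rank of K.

2.5

Sorted (descending): 4.7, 4, 4, 3.5, 3.1, 2.8, 2.6, 2.2, 1.6, 1.6
The 2 values of 4 occupy positions 2–3 → average rank (2+3)/2 = 2.5.
The 2 values of 1.6 occupy positions 9–10 → average rank (9+10)/2 = 9.5.
K has value 4 → rank 2.5.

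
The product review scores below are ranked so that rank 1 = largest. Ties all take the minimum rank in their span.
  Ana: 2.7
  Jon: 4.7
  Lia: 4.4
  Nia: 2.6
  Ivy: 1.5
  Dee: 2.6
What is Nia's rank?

Sorted (descending): 4.7, 4.4, 2.7, 2.6, 2.6, 1.5
The 2 values of 2.6 occupy positions 4–5 → each gets rank 4.
Nia has value 2.6 → rank 4.

4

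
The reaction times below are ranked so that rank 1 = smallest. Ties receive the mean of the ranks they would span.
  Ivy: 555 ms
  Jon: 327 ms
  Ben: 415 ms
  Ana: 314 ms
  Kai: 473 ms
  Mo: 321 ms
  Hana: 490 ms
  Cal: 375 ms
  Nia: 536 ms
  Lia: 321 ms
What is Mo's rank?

2.5

Sorted (ascending): 314, 321, 321, 327, 375, 415, 473, 490, 536, 555
The 2 values of 321 occupy positions 2–3 → average rank (2+3)/2 = 2.5.
Mo has value 321 ms → rank 2.5.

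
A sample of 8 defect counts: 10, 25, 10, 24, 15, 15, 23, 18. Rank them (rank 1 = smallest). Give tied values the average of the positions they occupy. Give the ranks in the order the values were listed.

Sorted (ascending): 10, 10, 15, 15, 18, 23, 24, 25
The 2 values of 10 occupy positions 1–2 → average rank (1+2)/2 = 1.5.
The 2 values of 15 occupy positions 3–4 → average rank (3+4)/2 = 3.5.

1.5, 8, 1.5, 7, 3.5, 3.5, 6, 5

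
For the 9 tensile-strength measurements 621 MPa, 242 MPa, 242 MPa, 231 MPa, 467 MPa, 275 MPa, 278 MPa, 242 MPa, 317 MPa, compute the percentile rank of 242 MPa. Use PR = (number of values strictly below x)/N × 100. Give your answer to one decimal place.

N = 9.
Strictly below 242: 1. Equal to 242: 3.
PR = 1/9 × 100 = 11.1

11.1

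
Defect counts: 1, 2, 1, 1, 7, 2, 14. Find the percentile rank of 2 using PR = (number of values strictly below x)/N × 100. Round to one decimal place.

N = 7.
Strictly below 2: 3. Equal to 2: 2.
PR = 3/7 × 100 = 42.9

42.9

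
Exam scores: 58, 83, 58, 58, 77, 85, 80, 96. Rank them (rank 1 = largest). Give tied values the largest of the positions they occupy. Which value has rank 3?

83

Sorted (descending): 96, 85, 83, 80, 77, 58, 58, 58
The 3 values of 58 occupy positions 6–8 → each gets rank 8.
Rank 3 → value 83.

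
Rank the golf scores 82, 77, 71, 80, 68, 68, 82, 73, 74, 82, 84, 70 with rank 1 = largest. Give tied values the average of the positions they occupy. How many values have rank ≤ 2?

1

Sorted (descending): 84, 82, 82, 82, 80, 77, 74, 73, 71, 70, 68, 68
The 3 values of 82 occupy positions 2–4 → average rank 3.
The 2 values of 68 occupy positions 11–12 → average rank (11+12)/2 = 11.5.
Ranks ≤ 2: {1} → 1 value.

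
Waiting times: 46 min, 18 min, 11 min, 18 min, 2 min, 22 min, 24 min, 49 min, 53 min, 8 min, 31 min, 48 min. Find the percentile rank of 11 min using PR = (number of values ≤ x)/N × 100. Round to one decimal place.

N = 12.
Strictly below 11: 2. Equal to 11: 1.
PR = 3/12 × 100 = 25.0

25.0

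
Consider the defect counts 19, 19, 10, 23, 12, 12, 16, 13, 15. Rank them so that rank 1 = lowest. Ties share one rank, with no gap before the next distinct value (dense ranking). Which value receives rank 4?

Sorted (ascending): 10, 12, 12, 13, 15, 16, 19, 19, 23
The 2 values of 12 share dense rank 2.
The 2 values of 19 share dense rank 6.
Remaining distinct values take the next consecutive integers.
Rank 4 → value 15.

15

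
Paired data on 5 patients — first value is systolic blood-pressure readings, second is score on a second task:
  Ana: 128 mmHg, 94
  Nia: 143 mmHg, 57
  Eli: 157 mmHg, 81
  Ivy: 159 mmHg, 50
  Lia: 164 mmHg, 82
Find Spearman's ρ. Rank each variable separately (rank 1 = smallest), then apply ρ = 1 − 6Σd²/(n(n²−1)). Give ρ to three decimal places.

-0.300

Ranks of variable 1: 1, 2, 3, 4, 5
Ranks of variable 2: 5, 2, 3, 1, 4
d = r₁ − r₂: -4, 0, 0, 3, 1
d²: 16, 0, 0, 9, 1; Σd² = 26
ρ = 1 − 6·26/(5·24) = 1 − 156/120 = -0.300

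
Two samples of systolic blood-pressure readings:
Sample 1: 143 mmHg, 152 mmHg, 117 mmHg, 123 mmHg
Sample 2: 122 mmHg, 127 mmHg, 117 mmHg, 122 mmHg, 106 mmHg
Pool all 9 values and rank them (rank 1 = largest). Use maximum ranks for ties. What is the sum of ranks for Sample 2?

Sorted (descending): 152, 143, 127, 123, 122, 122, 117, 117, 106
The 2 values of 122 occupy positions 5–6 → each gets rank 6.
The 2 values of 117 occupy positions 7–8 → each gets rank 8.
Sample 2 values → pooled ranks: 122→6, 127→3, 117→8, 122→6, 106→9
Rank sum = 6 + 3 + 8 + 6 + 9 = 32

32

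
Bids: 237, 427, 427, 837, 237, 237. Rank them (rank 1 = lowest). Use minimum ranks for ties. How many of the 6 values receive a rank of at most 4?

5

Sorted (ascending): 237, 237, 237, 427, 427, 837
The 3 values of 237 occupy positions 1–3 → each gets rank 1.
The 2 values of 427 occupy positions 4–5 → each gets rank 4.
Ranks ≤ 4: {1, 1, 1, 4, 4} → 5 values.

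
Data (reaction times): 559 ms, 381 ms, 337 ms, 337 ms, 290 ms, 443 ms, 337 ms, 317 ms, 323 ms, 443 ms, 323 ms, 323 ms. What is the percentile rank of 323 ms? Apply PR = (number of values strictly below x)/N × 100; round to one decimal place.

16.7

N = 12.
Strictly below 323: 2. Equal to 323: 3.
PR = 2/12 × 100 = 16.7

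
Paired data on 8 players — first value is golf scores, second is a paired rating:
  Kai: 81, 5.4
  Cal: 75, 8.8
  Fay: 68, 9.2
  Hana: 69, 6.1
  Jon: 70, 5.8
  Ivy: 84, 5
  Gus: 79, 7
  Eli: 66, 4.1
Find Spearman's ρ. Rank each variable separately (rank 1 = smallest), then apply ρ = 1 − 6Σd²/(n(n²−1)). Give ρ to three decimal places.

-0.143

Ranks of variable 1: 7, 5, 2, 3, 4, 8, 6, 1
Ranks of variable 2: 3, 7, 8, 5, 4, 2, 6, 1
d = r₁ − r₂: 4, -2, -6, -2, 0, 6, 0, 0
d²: 16, 4, 36, 4, 0, 36, 0, 0; Σd² = 96
ρ = 1 − 6·96/(8·63) = 1 − 576/504 = -0.143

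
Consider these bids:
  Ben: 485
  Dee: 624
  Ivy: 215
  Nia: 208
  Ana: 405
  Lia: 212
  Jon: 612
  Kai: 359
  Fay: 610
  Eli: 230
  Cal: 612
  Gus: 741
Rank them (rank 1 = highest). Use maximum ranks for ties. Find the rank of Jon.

4

Sorted (descending): 741, 624, 612, 612, 610, 485, 405, 359, 230, 215, 212, 208
The 2 values of 612 occupy positions 3–4 → each gets rank 4.
Jon has value 612 → rank 4.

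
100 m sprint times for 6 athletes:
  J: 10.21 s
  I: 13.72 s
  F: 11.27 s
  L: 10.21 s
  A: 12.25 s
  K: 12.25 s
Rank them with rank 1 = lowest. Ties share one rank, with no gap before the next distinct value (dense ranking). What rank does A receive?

Sorted (ascending): 10.21, 10.21, 11.27, 12.25, 12.25, 13.72
The 2 values of 10.21 share dense rank 1.
The 2 values of 12.25 share dense rank 3.
Remaining distinct values take the next consecutive integers.
A has value 12.25 s → rank 3.

3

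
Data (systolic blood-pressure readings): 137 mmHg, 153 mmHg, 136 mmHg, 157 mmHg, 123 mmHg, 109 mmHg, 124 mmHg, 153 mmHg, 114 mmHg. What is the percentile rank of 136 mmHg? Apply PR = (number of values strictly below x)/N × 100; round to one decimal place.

N = 9.
Strictly below 136: 4. Equal to 136: 1.
PR = 4/9 × 100 = 44.4

44.4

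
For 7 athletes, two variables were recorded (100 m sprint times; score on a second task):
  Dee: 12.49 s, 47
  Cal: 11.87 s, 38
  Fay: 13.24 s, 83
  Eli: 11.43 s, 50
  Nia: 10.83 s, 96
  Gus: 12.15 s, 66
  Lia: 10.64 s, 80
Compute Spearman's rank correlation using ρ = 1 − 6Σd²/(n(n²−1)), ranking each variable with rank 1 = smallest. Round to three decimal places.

-0.214

Ranks of variable 1: 6, 4, 7, 3, 2, 5, 1
Ranks of variable 2: 2, 1, 6, 3, 7, 4, 5
d = r₁ − r₂: 4, 3, 1, 0, -5, 1, -4
d²: 16, 9, 1, 0, 25, 1, 16; Σd² = 68
ρ = 1 − 6·68/(7·48) = 1 − 408/336 = -0.214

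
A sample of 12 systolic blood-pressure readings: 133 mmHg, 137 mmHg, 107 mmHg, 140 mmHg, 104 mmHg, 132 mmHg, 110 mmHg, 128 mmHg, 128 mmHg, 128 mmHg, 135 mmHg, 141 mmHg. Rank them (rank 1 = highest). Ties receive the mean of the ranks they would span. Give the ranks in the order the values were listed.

5, 3, 11, 2, 12, 6, 10, 8, 8, 8, 4, 1

Sorted (descending): 141, 140, 137, 135, 133, 132, 128, 128, 128, 110, 107, 104
The 3 values of 128 occupy positions 7–9 → average rank 8.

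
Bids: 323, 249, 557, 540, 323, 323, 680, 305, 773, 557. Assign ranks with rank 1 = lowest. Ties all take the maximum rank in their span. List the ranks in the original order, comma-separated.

Sorted (ascending): 249, 305, 323, 323, 323, 540, 557, 557, 680, 773
The 3 values of 323 occupy positions 3–5 → each gets rank 5.
The 2 values of 557 occupy positions 7–8 → each gets rank 8.

5, 1, 8, 6, 5, 5, 9, 2, 10, 8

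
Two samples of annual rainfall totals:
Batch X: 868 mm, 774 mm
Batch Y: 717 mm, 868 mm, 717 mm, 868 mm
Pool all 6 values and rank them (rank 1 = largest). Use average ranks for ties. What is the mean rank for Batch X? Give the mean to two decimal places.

Sorted (descending): 868, 868, 868, 774, 717, 717
The 3 values of 868 occupy positions 1–3 → average rank 2.
The 2 values of 717 occupy positions 5–6 → average rank (5+6)/2 = 5.5.
Batch X values → pooled ranks: 868→2, 774→4
Mean rank = (2 + 4) / 2 = 3.00

3.00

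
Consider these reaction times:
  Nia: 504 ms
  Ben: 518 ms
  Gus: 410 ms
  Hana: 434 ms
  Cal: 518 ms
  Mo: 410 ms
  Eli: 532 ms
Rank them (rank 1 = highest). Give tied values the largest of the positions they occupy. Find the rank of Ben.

Sorted (descending): 532, 518, 518, 504, 434, 410, 410
The 2 values of 518 occupy positions 2–3 → each gets rank 3.
The 2 values of 410 occupy positions 6–7 → each gets rank 7.
Ben has value 518 ms → rank 3.

3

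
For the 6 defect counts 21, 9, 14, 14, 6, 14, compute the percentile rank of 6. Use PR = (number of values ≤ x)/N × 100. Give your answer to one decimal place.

N = 6.
Strictly below 6: 0. Equal to 6: 1.
PR = 1/6 × 100 = 16.7

16.7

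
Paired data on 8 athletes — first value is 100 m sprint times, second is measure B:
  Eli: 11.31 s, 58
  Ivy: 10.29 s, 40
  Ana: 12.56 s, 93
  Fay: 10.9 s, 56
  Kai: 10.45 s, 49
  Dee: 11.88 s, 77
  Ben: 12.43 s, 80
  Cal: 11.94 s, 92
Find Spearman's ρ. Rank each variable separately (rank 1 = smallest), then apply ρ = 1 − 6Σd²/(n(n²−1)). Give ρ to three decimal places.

0.976

Ranks of variable 1: 4, 1, 8, 3, 2, 5, 7, 6
Ranks of variable 2: 4, 1, 8, 3, 2, 5, 6, 7
d = r₁ − r₂: 0, 0, 0, 0, 0, 0, 1, -1
d²: 0, 0, 0, 0, 0, 0, 1, 1; Σd² = 2
ρ = 1 − 6·2/(8·63) = 1 − 12/504 = 0.976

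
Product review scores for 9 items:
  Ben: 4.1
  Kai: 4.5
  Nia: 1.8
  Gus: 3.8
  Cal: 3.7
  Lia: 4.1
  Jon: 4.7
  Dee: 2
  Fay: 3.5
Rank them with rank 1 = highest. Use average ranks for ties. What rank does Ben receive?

Sorted (descending): 4.7, 4.5, 4.1, 4.1, 3.8, 3.7, 3.5, 2, 1.8
The 2 values of 4.1 occupy positions 3–4 → average rank (3+4)/2 = 3.5.
Ben has value 4.1 → rank 3.5.

3.5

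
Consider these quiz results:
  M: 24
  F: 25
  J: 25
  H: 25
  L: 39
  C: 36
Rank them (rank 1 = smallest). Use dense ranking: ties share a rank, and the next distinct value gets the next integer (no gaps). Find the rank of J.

2

Sorted (ascending): 24, 25, 25, 25, 36, 39
The 3 values of 25 share dense rank 2.
Remaining distinct values take the next consecutive integers.
J has value 25 → rank 2.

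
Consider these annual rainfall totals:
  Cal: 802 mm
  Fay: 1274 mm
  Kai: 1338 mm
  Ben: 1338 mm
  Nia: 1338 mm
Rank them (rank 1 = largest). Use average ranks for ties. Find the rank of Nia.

2

Sorted (descending): 1338, 1338, 1338, 1274, 802
The 3 values of 1338 occupy positions 1–3 → average rank 2.
Nia has value 1338 mm → rank 2.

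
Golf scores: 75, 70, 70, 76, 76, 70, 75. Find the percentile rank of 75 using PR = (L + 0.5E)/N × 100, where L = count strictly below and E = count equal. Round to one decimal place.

57.1

N = 7.
Strictly below 75: 3. Equal to 75: 2.
PR = (3 + 0.5·2)/7 × 100 = 57.1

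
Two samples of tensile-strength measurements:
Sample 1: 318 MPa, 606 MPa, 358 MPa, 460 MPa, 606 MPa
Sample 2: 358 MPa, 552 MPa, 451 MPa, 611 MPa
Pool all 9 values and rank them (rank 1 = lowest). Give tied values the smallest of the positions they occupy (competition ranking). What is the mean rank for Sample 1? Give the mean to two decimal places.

Sorted (ascending): 318, 358, 358, 451, 460, 552, 606, 606, 611
The 2 values of 358 occupy positions 2–3 → each gets rank 2.
The 2 values of 606 occupy positions 7–8 → each gets rank 7.
Sample 1 values → pooled ranks: 318→1, 606→7, 358→2, 460→5, 606→7
Mean rank = (1 + 7 + 2 + 5 + 7) / 5 = 4.40

4.40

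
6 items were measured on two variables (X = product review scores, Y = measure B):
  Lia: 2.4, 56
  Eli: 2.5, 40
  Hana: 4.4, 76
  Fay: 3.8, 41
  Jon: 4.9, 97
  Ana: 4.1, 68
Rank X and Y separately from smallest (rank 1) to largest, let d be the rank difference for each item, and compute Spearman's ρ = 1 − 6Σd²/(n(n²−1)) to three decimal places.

Ranks of variable 1: 1, 2, 5, 3, 6, 4
Ranks of variable 2: 3, 1, 5, 2, 6, 4
d = r₁ − r₂: -2, 1, 0, 1, 0, 0
d²: 4, 1, 0, 1, 0, 0; Σd² = 6
ρ = 1 − 6·6/(6·35) = 1 − 36/210 = 0.829

0.829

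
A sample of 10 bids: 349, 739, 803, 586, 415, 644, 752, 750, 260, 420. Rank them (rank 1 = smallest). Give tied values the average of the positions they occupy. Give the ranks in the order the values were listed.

2, 7, 10, 5, 3, 6, 9, 8, 1, 4

Sorted (ascending): 260, 349, 415, 420, 586, 644, 739, 750, 752, 803
No ties — each value takes its position as its rank.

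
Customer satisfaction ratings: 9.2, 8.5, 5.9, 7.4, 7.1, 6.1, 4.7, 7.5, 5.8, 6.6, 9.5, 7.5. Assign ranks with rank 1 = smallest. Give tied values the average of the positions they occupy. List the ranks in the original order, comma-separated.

11, 10, 3, 7, 6, 4, 1, 8.5, 2, 5, 12, 8.5

Sorted (ascending): 4.7, 5.8, 5.9, 6.1, 6.6, 7.1, 7.4, 7.5, 7.5, 8.5, 9.2, 9.5
The 2 values of 7.5 occupy positions 8–9 → average rank (8+9)/2 = 8.5.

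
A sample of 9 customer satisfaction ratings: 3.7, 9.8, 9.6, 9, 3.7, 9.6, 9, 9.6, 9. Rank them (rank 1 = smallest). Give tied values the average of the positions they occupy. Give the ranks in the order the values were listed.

Sorted (ascending): 3.7, 3.7, 9, 9, 9, 9.6, 9.6, 9.6, 9.8
The 2 values of 3.7 occupy positions 1–2 → average rank (1+2)/2 = 1.5.
The 3 values of 9 occupy positions 3–5 → average rank 4.
The 3 values of 9.6 occupy positions 6–8 → average rank 7.

1.5, 9, 7, 4, 1.5, 7, 4, 7, 4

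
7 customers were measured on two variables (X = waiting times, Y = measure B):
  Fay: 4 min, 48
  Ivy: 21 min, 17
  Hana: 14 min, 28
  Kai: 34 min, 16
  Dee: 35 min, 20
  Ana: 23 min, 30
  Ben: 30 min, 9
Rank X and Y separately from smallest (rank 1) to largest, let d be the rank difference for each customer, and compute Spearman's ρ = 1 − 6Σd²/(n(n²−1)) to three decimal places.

-0.607

Ranks of variable 1: 1, 3, 2, 6, 7, 4, 5
Ranks of variable 2: 7, 3, 5, 2, 4, 6, 1
d = r₁ − r₂: -6, 0, -3, 4, 3, -2, 4
d²: 36, 0, 9, 16, 9, 4, 16; Σd² = 90
ρ = 1 − 6·90/(7·48) = 1 − 540/336 = -0.607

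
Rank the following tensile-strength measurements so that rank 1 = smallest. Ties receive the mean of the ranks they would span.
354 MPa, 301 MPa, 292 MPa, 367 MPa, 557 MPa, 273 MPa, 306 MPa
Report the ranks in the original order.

Sorted (ascending): 273, 292, 301, 306, 354, 367, 557
No ties — each value takes its position as its rank.

5, 3, 2, 6, 7, 1, 4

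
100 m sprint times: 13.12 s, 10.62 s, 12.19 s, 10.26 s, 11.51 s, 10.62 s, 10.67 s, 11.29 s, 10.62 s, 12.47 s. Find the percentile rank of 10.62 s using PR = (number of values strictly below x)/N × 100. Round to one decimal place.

10.0

N = 10.
Strictly below 10.62: 1. Equal to 10.62: 3.
PR = 1/10 × 100 = 10.0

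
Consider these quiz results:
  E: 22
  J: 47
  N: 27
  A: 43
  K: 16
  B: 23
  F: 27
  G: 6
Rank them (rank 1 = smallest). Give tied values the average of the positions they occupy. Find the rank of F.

5.5

Sorted (ascending): 6, 16, 22, 23, 27, 27, 43, 47
The 2 values of 27 occupy positions 5–6 → average rank (5+6)/2 = 5.5.
F has value 27 → rank 5.5.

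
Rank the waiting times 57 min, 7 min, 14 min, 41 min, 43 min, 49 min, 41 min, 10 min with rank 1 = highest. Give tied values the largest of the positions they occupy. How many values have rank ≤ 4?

Sorted (descending): 57, 49, 43, 41, 41, 14, 10, 7
The 2 values of 41 occupy positions 4–5 → each gets rank 5.
Ranks ≤ 4: {1, 2, 3} → 3 values.

3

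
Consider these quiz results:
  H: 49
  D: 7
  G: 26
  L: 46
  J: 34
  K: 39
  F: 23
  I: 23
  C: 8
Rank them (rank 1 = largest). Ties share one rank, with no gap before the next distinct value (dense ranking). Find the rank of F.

6

Sorted (descending): 49, 46, 39, 34, 26, 23, 23, 8, 7
The 2 values of 23 share dense rank 6.
Remaining distinct values take the next consecutive integers.
F has value 23 → rank 6.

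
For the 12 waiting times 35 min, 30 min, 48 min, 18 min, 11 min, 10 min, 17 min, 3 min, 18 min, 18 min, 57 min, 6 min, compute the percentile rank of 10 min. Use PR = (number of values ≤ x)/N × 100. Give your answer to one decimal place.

N = 12.
Strictly below 10: 2. Equal to 10: 1.
PR = 3/12 × 100 = 25.0

25.0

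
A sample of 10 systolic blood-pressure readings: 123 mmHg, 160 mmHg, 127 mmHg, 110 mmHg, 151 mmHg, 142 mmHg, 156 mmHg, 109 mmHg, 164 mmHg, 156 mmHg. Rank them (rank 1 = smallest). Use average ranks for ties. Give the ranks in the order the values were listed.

3, 9, 4, 2, 6, 5, 7.5, 1, 10, 7.5

Sorted (ascending): 109, 110, 123, 127, 142, 151, 156, 156, 160, 164
The 2 values of 156 occupy positions 7–8 → average rank (7+8)/2 = 7.5.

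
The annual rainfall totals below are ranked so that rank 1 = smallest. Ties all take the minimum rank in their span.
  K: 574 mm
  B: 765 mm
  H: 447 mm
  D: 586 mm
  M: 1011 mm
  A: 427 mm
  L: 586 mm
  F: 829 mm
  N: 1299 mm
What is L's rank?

Sorted (ascending): 427, 447, 574, 586, 586, 765, 829, 1011, 1299
The 2 values of 586 occupy positions 4–5 → each gets rank 4.
L has value 586 mm → rank 4.

4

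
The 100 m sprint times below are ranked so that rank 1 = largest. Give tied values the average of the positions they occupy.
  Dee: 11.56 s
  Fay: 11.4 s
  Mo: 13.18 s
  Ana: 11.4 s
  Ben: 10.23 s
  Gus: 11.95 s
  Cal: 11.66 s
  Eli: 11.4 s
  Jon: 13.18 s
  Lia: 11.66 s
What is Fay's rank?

Sorted (descending): 13.18, 13.18, 11.95, 11.66, 11.66, 11.56, 11.4, 11.4, 11.4, 10.23
The 2 values of 13.18 occupy positions 1–2 → average rank (1+2)/2 = 1.5.
The 2 values of 11.66 occupy positions 4–5 → average rank (4+5)/2 = 4.5.
The 3 values of 11.4 occupy positions 7–9 → average rank 8.
Fay has value 11.4 s → rank 8.

8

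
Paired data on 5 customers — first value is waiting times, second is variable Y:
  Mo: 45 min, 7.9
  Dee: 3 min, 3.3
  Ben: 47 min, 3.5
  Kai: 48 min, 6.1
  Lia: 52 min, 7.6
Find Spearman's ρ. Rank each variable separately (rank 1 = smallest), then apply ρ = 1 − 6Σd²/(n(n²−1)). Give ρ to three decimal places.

0.400

Ranks of variable 1: 2, 1, 3, 4, 5
Ranks of variable 2: 5, 1, 2, 3, 4
d = r₁ − r₂: -3, 0, 1, 1, 1
d²: 9, 0, 1, 1, 1; Σd² = 12
ρ = 1 − 6·12/(5·24) = 1 − 72/120 = 0.400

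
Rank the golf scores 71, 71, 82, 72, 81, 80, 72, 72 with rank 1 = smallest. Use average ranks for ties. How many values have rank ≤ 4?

Sorted (ascending): 71, 71, 72, 72, 72, 80, 81, 82
The 2 values of 71 occupy positions 1–2 → average rank (1+2)/2 = 1.5.
The 3 values of 72 occupy positions 3–5 → average rank 4.
Ranks ≤ 4: {1.5, 1.5, 4, 4, 4} → 5 values.

5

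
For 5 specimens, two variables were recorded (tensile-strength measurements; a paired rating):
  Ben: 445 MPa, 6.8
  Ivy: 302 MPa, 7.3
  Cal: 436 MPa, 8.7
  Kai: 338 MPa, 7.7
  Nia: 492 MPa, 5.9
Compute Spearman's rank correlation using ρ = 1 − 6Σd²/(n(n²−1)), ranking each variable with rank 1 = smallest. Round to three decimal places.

Ranks of variable 1: 4, 1, 3, 2, 5
Ranks of variable 2: 2, 3, 5, 4, 1
d = r₁ − r₂: 2, -2, -2, -2, 4
d²: 4, 4, 4, 4, 16; Σd² = 32
ρ = 1 − 6·32/(5·24) = 1 − 192/120 = -0.600

-0.600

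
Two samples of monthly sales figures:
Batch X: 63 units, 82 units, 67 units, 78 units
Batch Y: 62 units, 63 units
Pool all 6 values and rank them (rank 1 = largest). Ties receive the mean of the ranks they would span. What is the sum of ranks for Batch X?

10.5

Sorted (descending): 82, 78, 67, 63, 63, 62
The 2 values of 63 occupy positions 4–5 → average rank (4+5)/2 = 4.5.
Batch X values → pooled ranks: 63→4.5, 82→1, 67→3, 78→2
Rank sum = 4.5 + 1 + 3 + 2 = 10.5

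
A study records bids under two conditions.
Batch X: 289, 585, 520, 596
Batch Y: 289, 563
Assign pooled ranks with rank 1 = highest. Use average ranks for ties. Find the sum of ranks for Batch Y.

8.5

Sorted (descending): 596, 585, 563, 520, 289, 289
The 2 values of 289 occupy positions 5–6 → average rank (5+6)/2 = 5.5.
Batch Y values → pooled ranks: 289→5.5, 563→3
Rank sum = 5.5 + 3 = 8.5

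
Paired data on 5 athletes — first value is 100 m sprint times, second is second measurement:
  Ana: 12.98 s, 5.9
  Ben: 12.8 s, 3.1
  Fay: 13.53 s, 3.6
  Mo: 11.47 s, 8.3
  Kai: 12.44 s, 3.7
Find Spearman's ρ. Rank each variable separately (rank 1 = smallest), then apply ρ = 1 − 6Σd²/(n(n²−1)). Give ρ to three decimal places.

-0.500

Ranks of variable 1: 4, 3, 5, 1, 2
Ranks of variable 2: 4, 1, 2, 5, 3
d = r₁ − r₂: 0, 2, 3, -4, -1
d²: 0, 4, 9, 16, 1; Σd² = 30
ρ = 1 − 6·30/(5·24) = 1 − 180/120 = -0.500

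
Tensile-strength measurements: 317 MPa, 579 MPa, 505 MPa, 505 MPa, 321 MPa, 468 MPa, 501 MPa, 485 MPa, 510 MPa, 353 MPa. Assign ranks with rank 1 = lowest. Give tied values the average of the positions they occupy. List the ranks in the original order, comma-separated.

Sorted (ascending): 317, 321, 353, 468, 485, 501, 505, 505, 510, 579
The 2 values of 505 occupy positions 7–8 → average rank (7+8)/2 = 7.5.

1, 10, 7.5, 7.5, 2, 4, 6, 5, 9, 3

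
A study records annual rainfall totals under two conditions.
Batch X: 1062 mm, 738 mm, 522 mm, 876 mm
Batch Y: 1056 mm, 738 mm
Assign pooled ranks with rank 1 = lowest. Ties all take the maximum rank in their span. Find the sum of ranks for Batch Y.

Sorted (ascending): 522, 738, 738, 876, 1056, 1062
The 2 values of 738 occupy positions 2–3 → each gets rank 3.
Batch Y values → pooled ranks: 1056→5, 738→3
Rank sum = 5 + 3 = 8

8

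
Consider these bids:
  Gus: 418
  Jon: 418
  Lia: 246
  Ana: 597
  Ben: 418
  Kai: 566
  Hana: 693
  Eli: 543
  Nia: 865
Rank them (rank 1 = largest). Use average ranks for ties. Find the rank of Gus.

7

Sorted (descending): 865, 693, 597, 566, 543, 418, 418, 418, 246
The 3 values of 418 occupy positions 6–8 → average rank 7.
Gus has value 418 → rank 7.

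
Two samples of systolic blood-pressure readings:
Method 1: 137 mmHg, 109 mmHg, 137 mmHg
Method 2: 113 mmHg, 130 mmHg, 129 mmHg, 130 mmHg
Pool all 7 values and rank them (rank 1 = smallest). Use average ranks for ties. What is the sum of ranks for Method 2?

14

Sorted (ascending): 109, 113, 129, 130, 130, 137, 137
The 2 values of 130 occupy positions 4–5 → average rank (4+5)/2 = 4.5.
The 2 values of 137 occupy positions 6–7 → average rank (6+7)/2 = 6.5.
Method 2 values → pooled ranks: 113→2, 130→4.5, 129→3, 130→4.5
Rank sum = 2 + 4.5 + 3 + 4.5 = 14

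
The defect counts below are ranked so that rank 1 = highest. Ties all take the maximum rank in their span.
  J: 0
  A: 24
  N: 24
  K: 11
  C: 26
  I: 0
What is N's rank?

3

Sorted (descending): 26, 24, 24, 11, 0, 0
The 2 values of 24 occupy positions 2–3 → each gets rank 3.
The 2 values of 0 occupy positions 5–6 → each gets rank 6.
N has value 24 → rank 3.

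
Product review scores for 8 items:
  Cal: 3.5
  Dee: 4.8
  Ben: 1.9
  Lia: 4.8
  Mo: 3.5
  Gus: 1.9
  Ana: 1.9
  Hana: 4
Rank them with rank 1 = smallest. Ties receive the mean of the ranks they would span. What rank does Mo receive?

Sorted (ascending): 1.9, 1.9, 1.9, 3.5, 3.5, 4, 4.8, 4.8
The 3 values of 1.9 occupy positions 1–3 → average rank 2.
The 2 values of 3.5 occupy positions 4–5 → average rank (4+5)/2 = 4.5.
The 2 values of 4.8 occupy positions 7–8 → average rank (7+8)/2 = 7.5.
Mo has value 3.5 → rank 4.5.

4.5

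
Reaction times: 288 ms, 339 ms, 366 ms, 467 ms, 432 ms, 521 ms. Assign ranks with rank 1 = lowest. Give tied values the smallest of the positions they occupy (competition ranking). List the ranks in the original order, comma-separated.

1, 2, 3, 5, 4, 6

Sorted (ascending): 288, 339, 366, 432, 467, 521
No ties — each value takes its position as its rank.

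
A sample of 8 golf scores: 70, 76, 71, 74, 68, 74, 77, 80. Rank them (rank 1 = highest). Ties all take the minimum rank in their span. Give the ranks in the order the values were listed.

7, 3, 6, 4, 8, 4, 2, 1

Sorted (descending): 80, 77, 76, 74, 74, 71, 70, 68
The 2 values of 74 occupy positions 4–5 → each gets rank 4.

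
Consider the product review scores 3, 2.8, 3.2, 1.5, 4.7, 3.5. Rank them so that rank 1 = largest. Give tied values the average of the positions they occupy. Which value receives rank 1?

Sorted (descending): 4.7, 3.5, 3.2, 3, 2.8, 1.5
No ties — each value takes its position as its rank.
Rank 1 → value 4.7.

4.7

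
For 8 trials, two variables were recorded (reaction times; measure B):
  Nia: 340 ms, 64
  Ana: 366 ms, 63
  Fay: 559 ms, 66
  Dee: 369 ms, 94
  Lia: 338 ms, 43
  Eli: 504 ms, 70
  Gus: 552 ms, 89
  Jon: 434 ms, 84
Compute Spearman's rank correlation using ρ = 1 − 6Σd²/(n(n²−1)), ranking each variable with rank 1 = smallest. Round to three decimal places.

0.571

Ranks of variable 1: 2, 3, 8, 4, 1, 6, 7, 5
Ranks of variable 2: 3, 2, 4, 8, 1, 5, 7, 6
d = r₁ − r₂: -1, 1, 4, -4, 0, 1, 0, -1
d²: 1, 1, 16, 16, 0, 1, 0, 1; Σd² = 36
ρ = 1 − 6·36/(8·63) = 1 − 216/504 = 0.571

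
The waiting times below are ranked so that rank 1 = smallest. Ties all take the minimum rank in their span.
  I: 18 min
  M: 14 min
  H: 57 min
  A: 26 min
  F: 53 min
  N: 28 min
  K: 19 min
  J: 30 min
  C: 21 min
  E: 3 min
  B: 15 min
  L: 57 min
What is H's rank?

Sorted (ascending): 3, 14, 15, 18, 19, 21, 26, 28, 30, 53, 57, 57
The 2 values of 57 occupy positions 11–12 → each gets rank 11.
H has value 57 min → rank 11.

11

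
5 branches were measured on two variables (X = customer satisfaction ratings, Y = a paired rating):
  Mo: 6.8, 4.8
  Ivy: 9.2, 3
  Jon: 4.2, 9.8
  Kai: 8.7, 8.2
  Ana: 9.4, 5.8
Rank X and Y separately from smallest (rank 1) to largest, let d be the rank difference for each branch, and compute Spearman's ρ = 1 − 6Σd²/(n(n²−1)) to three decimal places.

Ranks of variable 1: 2, 4, 1, 3, 5
Ranks of variable 2: 2, 1, 5, 4, 3
d = r₁ − r₂: 0, 3, -4, -1, 2
d²: 0, 9, 16, 1, 4; Σd² = 30
ρ = 1 − 6·30/(5·24) = 1 − 180/120 = -0.500

-0.500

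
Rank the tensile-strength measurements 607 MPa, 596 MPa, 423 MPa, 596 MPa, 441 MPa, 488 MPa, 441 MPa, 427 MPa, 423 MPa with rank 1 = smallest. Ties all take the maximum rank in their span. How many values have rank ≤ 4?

3

Sorted (ascending): 423, 423, 427, 441, 441, 488, 596, 596, 607
The 2 values of 423 occupy positions 1–2 → each gets rank 2.
The 2 values of 441 occupy positions 4–5 → each gets rank 5.
The 2 values of 596 occupy positions 7–8 → each gets rank 8.
Ranks ≤ 4: {2, 2, 3} → 3 values.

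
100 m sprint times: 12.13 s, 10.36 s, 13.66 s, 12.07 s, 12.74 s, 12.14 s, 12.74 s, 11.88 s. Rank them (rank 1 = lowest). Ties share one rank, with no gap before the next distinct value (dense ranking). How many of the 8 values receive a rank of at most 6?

Sorted (ascending): 10.36, 11.88, 12.07, 12.13, 12.14, 12.74, 12.74, 13.66
The 2 values of 12.74 share dense rank 6.
Remaining distinct values take the next consecutive integers.
Ranks ≤ 6: {1, 2, 3, 4, 5, 6, 6} → 7 values.

7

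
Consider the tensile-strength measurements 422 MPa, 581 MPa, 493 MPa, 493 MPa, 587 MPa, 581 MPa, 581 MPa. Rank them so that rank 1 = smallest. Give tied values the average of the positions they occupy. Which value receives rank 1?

Sorted (ascending): 422, 493, 493, 581, 581, 581, 587
The 2 values of 493 occupy positions 2–3 → average rank (2+3)/2 = 2.5.
The 3 values of 581 occupy positions 4–6 → average rank 5.
Rank 1 → value 422.

422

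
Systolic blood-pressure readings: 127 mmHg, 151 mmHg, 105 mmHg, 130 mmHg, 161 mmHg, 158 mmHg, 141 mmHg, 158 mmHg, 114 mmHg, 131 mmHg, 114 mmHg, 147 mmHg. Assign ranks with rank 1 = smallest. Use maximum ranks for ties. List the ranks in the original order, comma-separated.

Sorted (ascending): 105, 114, 114, 127, 130, 131, 141, 147, 151, 158, 158, 161
The 2 values of 114 occupy positions 2–3 → each gets rank 3.
The 2 values of 158 occupy positions 10–11 → each gets rank 11.

4, 9, 1, 5, 12, 11, 7, 11, 3, 6, 3, 8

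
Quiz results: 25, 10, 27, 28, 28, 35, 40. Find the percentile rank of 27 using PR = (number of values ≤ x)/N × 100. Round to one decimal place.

N = 7.
Strictly below 27: 2. Equal to 27: 1.
PR = 3/7 × 100 = 42.9

42.9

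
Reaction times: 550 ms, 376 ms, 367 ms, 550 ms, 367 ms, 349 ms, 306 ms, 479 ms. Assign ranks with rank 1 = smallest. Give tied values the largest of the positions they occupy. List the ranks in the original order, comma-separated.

Sorted (ascending): 306, 349, 367, 367, 376, 479, 550, 550
The 2 values of 367 occupy positions 3–4 → each gets rank 4.
The 2 values of 550 occupy positions 7–8 → each gets rank 8.

8, 5, 4, 8, 4, 2, 1, 6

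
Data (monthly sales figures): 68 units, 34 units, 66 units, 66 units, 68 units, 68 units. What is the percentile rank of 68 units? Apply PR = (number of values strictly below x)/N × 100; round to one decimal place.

50.0

N = 6.
Strictly below 68: 3. Equal to 68: 3.
PR = 3/6 × 100 = 50.0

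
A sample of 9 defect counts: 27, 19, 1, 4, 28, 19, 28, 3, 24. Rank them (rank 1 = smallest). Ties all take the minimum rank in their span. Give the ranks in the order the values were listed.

7, 4, 1, 3, 8, 4, 8, 2, 6

Sorted (ascending): 1, 3, 4, 19, 19, 24, 27, 28, 28
The 2 values of 19 occupy positions 4–5 → each gets rank 4.
The 2 values of 28 occupy positions 8–9 → each gets rank 8.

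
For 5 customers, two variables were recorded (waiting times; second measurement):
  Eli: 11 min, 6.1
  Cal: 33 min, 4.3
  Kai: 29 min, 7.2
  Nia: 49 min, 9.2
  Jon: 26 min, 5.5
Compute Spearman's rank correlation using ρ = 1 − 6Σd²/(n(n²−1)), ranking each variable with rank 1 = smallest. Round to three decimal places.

Ranks of variable 1: 1, 4, 3, 5, 2
Ranks of variable 2: 3, 1, 4, 5, 2
d = r₁ − r₂: -2, 3, -1, 0, 0
d²: 4, 9, 1, 0, 0; Σd² = 14
ρ = 1 − 6·14/(5·24) = 1 − 84/120 = 0.300

0.300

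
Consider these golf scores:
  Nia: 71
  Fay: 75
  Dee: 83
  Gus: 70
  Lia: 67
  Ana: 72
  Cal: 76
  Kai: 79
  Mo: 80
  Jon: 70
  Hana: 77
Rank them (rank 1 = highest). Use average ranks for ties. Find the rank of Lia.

Sorted (descending): 83, 80, 79, 77, 76, 75, 72, 71, 70, 70, 67
The 2 values of 70 occupy positions 9–10 → average rank (9+10)/2 = 9.5.
Lia has value 67 → rank 11.

11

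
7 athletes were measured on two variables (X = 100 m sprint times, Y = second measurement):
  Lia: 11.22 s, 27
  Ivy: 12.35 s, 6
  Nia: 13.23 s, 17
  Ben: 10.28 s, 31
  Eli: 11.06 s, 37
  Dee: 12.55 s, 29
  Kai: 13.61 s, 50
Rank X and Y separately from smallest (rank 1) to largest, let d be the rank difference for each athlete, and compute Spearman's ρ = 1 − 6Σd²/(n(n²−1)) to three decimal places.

Ranks of variable 1: 3, 4, 6, 1, 2, 5, 7
Ranks of variable 2: 3, 1, 2, 5, 6, 4, 7
d = r₁ − r₂: 0, 3, 4, -4, -4, 1, 0
d²: 0, 9, 16, 16, 16, 1, 0; Σd² = 58
ρ = 1 − 6·58/(7·48) = 1 − 348/336 = -0.036

-0.036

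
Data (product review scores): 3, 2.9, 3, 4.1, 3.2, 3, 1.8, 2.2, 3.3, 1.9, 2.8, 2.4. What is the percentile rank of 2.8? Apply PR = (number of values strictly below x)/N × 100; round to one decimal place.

33.3

N = 12.
Strictly below 2.8: 4. Equal to 2.8: 1.
PR = 4/12 × 100 = 33.3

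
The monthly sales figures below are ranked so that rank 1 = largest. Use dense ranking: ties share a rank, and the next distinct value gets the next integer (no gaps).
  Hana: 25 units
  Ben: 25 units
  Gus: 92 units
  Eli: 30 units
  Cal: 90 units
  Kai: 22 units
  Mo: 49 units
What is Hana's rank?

Sorted (descending): 92, 90, 49, 30, 25, 25, 22
The 2 values of 25 share dense rank 5.
Remaining distinct values take the next consecutive integers.
Hana has value 25 units → rank 5.

5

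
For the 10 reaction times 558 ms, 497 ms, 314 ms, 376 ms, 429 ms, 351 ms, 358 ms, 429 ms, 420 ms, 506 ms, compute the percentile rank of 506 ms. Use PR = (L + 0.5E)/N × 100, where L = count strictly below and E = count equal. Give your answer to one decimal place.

85.0

N = 10.
Strictly below 506: 8. Equal to 506: 1.
PR = (8 + 0.5·1)/10 × 100 = 85.0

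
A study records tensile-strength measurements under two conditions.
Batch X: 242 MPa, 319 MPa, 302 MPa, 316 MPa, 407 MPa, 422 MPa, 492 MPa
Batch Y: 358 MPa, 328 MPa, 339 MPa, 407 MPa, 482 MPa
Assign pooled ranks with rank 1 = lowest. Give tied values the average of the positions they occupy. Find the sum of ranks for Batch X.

40.5

Sorted (ascending): 242, 302, 316, 319, 328, 339, 358, 407, 407, 422, 482, 492
The 2 values of 407 occupy positions 8–9 → average rank (8+9)/2 = 8.5.
Batch X values → pooled ranks: 242→1, 319→4, 302→2, 316→3, 407→8.5, 422→10, 492→12
Rank sum = 1 + 4 + 2 + 3 + 8.5 + 10 + 12 = 40.5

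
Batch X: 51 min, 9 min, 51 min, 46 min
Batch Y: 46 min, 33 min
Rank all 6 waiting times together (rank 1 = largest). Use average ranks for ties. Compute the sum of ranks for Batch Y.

8.5

Sorted (descending): 51, 51, 46, 46, 33, 9
The 2 values of 51 occupy positions 1–2 → average rank (1+2)/2 = 1.5.
The 2 values of 46 occupy positions 3–4 → average rank (3+4)/2 = 3.5.
Batch Y values → pooled ranks: 46→3.5, 33→5
Rank sum = 3.5 + 5 = 8.5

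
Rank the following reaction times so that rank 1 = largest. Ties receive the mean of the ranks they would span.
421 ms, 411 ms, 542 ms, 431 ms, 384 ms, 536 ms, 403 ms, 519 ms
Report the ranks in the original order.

Sorted (descending): 542, 536, 519, 431, 421, 411, 403, 384
No ties — each value takes its position as its rank.

5, 6, 1, 4, 8, 2, 7, 3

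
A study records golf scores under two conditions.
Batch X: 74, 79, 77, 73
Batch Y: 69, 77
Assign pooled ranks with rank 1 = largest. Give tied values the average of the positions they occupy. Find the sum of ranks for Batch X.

12.5

Sorted (descending): 79, 77, 77, 74, 73, 69
The 2 values of 77 occupy positions 2–3 → average rank (2+3)/2 = 2.5.
Batch X values → pooled ranks: 74→4, 79→1, 77→2.5, 73→5
Rank sum = 4 + 1 + 2.5 + 5 = 12.5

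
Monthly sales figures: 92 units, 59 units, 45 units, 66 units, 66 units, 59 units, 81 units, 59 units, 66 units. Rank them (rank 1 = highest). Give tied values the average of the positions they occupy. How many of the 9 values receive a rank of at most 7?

8

Sorted (descending): 92, 81, 66, 66, 66, 59, 59, 59, 45
The 3 values of 66 occupy positions 3–5 → average rank 4.
The 3 values of 59 occupy positions 6–8 → average rank 7.
Ranks ≤ 7: {1, 2, 4, 4, 4, 7, 7, 7} → 8 values.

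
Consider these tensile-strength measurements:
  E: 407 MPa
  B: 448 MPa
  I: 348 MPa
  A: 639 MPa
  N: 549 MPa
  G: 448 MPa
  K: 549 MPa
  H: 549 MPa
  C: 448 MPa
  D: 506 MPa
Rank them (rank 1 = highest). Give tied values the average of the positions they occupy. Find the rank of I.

Sorted (descending): 639, 549, 549, 549, 506, 448, 448, 448, 407, 348
The 3 values of 549 occupy positions 2–4 → average rank 3.
The 3 values of 448 occupy positions 6–8 → average rank 7.
I has value 348 MPa → rank 10.

10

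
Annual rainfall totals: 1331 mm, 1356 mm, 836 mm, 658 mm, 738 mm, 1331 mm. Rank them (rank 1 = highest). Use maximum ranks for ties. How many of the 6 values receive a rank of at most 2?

Sorted (descending): 1356, 1331, 1331, 836, 738, 658
The 2 values of 1331 occupy positions 2–3 → each gets rank 3.
Ranks ≤ 2: {1} → 1 value.

1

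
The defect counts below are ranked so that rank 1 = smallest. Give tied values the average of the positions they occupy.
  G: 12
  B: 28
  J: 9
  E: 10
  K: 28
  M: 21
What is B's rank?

5.5

Sorted (ascending): 9, 10, 12, 21, 28, 28
The 2 values of 28 occupy positions 5–6 → average rank (5+6)/2 = 5.5.
B has value 28 → rank 5.5.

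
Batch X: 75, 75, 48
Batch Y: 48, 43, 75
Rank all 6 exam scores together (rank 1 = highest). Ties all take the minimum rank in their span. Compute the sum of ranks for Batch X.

6

Sorted (descending): 75, 75, 75, 48, 48, 43
The 3 values of 75 occupy positions 1–3 → each gets rank 1.
The 2 values of 48 occupy positions 4–5 → each gets rank 4.
Batch X values → pooled ranks: 75→1, 75→1, 48→4
Rank sum = 1 + 1 + 4 = 6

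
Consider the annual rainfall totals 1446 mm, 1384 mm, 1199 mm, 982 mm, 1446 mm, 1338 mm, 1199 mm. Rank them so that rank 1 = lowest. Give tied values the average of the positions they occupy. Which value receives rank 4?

Sorted (ascending): 982, 1199, 1199, 1338, 1384, 1446, 1446
The 2 values of 1199 occupy positions 2–3 → average rank (2+3)/2 = 2.5.
The 2 values of 1446 occupy positions 6–7 → average rank (6+7)/2 = 6.5.
Rank 4 → value 1338.

1338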